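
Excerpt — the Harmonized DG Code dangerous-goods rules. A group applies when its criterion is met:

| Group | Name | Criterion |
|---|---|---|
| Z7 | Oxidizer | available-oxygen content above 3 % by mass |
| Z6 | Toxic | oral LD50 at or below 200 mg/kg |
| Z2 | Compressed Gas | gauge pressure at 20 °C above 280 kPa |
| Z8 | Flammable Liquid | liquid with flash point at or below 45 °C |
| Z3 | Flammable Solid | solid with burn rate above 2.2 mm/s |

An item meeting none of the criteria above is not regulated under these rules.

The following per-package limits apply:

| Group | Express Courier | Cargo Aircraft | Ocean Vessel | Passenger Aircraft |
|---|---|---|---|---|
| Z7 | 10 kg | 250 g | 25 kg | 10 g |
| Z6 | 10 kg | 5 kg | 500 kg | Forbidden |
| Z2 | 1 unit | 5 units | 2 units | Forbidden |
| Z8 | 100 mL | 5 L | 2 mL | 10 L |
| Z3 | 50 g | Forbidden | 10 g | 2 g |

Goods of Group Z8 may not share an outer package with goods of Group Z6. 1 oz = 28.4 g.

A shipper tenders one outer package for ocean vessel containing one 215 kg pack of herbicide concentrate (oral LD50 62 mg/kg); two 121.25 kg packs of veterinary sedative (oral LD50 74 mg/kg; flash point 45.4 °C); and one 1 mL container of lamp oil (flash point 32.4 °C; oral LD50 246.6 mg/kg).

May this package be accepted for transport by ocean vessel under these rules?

With oral LD50 62 mg/kg (≤ 200 mg/kg), the herbicide concentrate falls in Group Z6.
Veterinary sedative: oral LD50 74 mg/kg ≤ 200 mg/kg → Group Z6 (Toxic).
With flash point 32.4 °C (≤ 45 °C), the lamp oil falls in Group Z8.
Group Z8 quantity: 1 mL.
1 mL is within the ocean vessel limit of 2 mL for Group Z8.
Group Z6 net quantity: 215 kg + (two 121.25 kg packs = 242.5 kg) = 457.5 kg.
457.5 kg ≤ 500 kg (ocean vessel limit, Group Z6) — within limit.
Group Z8 and Group Z6 may not share an outer package.

No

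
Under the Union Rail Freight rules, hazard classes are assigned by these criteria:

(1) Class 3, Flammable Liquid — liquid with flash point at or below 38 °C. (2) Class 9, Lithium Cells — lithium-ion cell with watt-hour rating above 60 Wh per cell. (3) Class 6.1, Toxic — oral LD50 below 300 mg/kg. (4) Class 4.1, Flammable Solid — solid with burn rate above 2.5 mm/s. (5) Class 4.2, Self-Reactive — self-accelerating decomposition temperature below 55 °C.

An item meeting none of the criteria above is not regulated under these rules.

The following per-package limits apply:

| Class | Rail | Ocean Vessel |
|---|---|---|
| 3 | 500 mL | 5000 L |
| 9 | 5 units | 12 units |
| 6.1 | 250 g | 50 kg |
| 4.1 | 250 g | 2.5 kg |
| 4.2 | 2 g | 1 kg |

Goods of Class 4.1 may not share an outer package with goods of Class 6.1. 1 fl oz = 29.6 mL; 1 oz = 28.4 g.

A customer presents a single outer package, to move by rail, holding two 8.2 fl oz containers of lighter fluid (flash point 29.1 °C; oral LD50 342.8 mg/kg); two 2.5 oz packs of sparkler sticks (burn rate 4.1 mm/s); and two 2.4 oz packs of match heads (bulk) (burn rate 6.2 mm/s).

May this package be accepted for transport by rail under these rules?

No

The lighter fluid has flash point 29.1 °C, which is ≤ 38 °C, so it is Class 3 (Flammable Liquid).
Sparkler sticks: burn rate 4.1 mm/s > 2.5 mm/s → Class 4.1 (Flammable Solid).
Burn rate 6.2 mm/s meets the Class 4.1 criterion (Flammable Solid), so the match heads (bulk) are Class 4.1.
Total Class 4.1: (two 2.5 oz packs = 142 g) + (two 2.4 oz packs = 136.32 g) = 278.32 g.
That exceeds the Class 4.1 rail limit of 250 g.
Class 3 quantity: two 8.2 fl oz containers = 485.44 mL.
485.44 mL is within the rail limit of 500 mL for Class 3.
The segregation rule (Class 4.1 with Class 6.1) does not apply to Class 4.1 with Class 3.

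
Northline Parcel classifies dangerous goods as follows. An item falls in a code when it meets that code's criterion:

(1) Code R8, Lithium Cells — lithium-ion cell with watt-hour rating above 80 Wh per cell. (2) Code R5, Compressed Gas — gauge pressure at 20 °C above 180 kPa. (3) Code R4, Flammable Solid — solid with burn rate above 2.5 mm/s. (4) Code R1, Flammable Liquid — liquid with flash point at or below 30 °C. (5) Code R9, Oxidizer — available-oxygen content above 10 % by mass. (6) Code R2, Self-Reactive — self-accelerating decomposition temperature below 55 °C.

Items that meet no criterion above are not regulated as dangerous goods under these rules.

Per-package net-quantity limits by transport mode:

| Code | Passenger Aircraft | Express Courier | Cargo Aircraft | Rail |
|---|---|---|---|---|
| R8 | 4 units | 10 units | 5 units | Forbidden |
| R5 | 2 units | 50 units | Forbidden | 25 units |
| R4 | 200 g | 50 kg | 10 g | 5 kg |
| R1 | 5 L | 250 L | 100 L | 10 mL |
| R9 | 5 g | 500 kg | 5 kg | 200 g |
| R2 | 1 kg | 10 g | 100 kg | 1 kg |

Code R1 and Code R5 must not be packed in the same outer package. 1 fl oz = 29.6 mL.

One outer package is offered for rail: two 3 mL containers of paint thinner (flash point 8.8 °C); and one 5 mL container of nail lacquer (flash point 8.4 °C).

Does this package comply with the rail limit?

No

Flash point 8.8 °C meets the Code R1 criterion (Flammable Liquid), so the paint thinner is Code R1.
Nail lacquer: flash point 8.4 °C ≤ 30 °C → Code R1 (Flammable Liquid).
Total Code R1: (two 3 mL containers = 6 mL) + 5 mL = 11 mL.
That exceeds the Code R1 rail limit of 10 mL.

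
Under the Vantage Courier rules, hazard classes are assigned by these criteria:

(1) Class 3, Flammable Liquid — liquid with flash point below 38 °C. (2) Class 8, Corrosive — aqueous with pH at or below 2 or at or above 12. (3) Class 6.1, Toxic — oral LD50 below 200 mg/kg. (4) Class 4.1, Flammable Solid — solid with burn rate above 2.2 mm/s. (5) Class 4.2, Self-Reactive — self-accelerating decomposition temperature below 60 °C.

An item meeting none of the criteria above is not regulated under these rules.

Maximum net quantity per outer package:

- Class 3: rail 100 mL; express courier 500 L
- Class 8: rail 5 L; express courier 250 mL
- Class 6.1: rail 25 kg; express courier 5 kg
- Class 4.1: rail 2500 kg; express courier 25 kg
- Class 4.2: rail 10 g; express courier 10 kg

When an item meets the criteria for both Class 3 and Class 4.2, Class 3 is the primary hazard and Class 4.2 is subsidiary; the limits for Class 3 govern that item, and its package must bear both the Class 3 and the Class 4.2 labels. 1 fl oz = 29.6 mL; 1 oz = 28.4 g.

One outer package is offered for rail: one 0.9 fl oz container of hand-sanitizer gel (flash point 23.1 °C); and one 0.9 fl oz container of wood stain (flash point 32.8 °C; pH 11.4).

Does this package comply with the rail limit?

Flash point 23.1 °C meets the Class 3 criterion (Flammable Liquid), so the hand-sanitizer gel is Class 3.
Flash point 32.8 °C meets the Class 3 criterion (Flammable Liquid), so the wood stain is Class 3.
Class 3 net quantity: (one 0.9 fl oz container = 26.64 mL) + (one 0.9 fl oz container = 26.64 mL) = 53.28 mL.
That is within the Class 3 rail limit of 100 mL.

Yes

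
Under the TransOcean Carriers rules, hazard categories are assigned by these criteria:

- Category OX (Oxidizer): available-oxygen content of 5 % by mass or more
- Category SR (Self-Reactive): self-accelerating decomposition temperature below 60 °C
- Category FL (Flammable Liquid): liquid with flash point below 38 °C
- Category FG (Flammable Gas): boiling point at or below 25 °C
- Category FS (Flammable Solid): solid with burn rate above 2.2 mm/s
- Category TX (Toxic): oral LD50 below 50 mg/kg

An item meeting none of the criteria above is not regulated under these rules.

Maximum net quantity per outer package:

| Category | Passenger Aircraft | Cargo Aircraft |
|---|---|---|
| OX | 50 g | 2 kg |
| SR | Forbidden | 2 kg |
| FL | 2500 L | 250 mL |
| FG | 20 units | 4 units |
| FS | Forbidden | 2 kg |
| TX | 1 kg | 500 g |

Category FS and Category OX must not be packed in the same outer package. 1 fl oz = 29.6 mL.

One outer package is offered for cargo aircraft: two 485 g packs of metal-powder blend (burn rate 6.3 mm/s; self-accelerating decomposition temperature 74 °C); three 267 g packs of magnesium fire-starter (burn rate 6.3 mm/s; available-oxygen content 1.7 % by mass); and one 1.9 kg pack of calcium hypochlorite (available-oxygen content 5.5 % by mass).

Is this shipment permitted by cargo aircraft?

No

With burn rate 6.3 mm/s (> 2.2 mm/s), the metal-powder blend falls in Category FS.
The magnesium fire-starter has burn rate 6.3 mm/s, which is > 2.2 mm/s, so it is Category FS (Flammable Solid).
The calcium hypochlorite has available-oxygen content 5.5 % by mass, which is ≥ 5 % by mass, so it is Category OX (Oxidizer).
Total Category FS: (two 485 g packs = 970 g) + (three 267 g packs = 801 g) = 1.771 kg.
1.771 kg is within the cargo aircraft limit of 2 kg for Category FS.
Category OX quantity: 1.9 kg.
That is within the Category OX cargo aircraft limit of 2 kg.
Category FS and Category OX may not share an outer package.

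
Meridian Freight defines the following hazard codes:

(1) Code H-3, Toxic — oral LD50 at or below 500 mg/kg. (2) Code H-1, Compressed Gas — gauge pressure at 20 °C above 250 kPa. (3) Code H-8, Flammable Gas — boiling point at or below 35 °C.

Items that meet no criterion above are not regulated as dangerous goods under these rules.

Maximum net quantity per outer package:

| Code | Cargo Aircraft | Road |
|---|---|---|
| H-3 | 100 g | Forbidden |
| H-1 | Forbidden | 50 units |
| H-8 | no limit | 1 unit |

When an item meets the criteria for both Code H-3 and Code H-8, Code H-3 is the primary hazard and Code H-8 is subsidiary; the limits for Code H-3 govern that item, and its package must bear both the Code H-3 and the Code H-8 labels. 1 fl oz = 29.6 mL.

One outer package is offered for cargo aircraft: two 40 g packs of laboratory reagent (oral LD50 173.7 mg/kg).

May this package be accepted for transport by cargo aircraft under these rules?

Laboratory reagent: oral LD50 173.7 mg/kg ≤ 500 mg/kg → Code H-3 (Toxic).
Code H-3 quantity: two 40 g packs = 80 g.
80 g is within the cargo aircraft limit of 100 g for Code H-3.

Yes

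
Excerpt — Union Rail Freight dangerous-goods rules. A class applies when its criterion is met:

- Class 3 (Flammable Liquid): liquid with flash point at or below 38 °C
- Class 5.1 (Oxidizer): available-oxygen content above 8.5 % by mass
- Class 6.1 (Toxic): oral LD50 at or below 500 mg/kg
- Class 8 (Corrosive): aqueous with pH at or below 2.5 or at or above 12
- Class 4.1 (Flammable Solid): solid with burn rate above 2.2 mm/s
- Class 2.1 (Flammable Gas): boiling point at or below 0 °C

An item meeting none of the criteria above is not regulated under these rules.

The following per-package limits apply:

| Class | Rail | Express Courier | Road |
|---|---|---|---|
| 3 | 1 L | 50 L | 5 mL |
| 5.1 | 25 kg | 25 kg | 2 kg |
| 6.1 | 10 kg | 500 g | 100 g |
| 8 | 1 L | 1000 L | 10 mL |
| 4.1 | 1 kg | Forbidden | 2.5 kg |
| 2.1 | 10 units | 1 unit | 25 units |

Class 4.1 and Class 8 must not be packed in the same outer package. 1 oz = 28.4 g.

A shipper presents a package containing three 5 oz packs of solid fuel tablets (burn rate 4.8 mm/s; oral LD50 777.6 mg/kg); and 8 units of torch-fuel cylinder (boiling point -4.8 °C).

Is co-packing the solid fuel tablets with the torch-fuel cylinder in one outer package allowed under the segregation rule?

With burn rate 4.8 mm/s (> 2.2 mm/s), the solid fuel tablets fall in Class 4.1.
Torch-fuel cylinder: boiling point -4.8 °C ≤ 0 °C → Class 2.1 (Flammable Gas).
No segregation rule bars Class 4.1 with Class 2.1.

Yes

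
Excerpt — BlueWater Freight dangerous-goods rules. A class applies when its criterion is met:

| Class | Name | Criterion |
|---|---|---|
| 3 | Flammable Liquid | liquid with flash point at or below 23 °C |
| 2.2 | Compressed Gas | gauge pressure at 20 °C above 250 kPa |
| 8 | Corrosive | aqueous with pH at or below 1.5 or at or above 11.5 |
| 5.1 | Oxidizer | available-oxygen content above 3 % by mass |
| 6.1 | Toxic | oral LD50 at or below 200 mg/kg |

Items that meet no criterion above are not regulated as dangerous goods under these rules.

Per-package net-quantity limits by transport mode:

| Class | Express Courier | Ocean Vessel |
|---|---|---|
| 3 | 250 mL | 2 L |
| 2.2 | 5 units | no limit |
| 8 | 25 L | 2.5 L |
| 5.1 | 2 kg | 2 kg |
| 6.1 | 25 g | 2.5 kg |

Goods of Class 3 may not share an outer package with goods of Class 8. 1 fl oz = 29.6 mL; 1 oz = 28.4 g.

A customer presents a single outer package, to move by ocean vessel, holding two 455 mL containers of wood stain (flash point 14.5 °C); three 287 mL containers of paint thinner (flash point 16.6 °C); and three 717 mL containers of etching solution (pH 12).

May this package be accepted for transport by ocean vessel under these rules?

Wood stain: flash point 14.5 °C ≤ 23 °C → Class 3 (Flammable Liquid).
Paint thinner: flash point 16.6 °C ≤ 23 °C → Class 3 (Flammable Liquid).
pH 12 meets the Class 8 criterion (Corrosive), so the etching solution is Class 8.
Class 3 net quantity: (two 455 mL containers = 910 mL) + (three 287 mL containers = 861 mL) = 1.771 L.
That is within the Class 3 ocean vessel limit of 2 L.
Class 8 quantity: three 717 mL containers = 2.151 L.
2.151 L ≤ 2.5 L (ocean vessel limit, Class 8) — within limit.
Class 3 and Class 8 may not share an outer package.

No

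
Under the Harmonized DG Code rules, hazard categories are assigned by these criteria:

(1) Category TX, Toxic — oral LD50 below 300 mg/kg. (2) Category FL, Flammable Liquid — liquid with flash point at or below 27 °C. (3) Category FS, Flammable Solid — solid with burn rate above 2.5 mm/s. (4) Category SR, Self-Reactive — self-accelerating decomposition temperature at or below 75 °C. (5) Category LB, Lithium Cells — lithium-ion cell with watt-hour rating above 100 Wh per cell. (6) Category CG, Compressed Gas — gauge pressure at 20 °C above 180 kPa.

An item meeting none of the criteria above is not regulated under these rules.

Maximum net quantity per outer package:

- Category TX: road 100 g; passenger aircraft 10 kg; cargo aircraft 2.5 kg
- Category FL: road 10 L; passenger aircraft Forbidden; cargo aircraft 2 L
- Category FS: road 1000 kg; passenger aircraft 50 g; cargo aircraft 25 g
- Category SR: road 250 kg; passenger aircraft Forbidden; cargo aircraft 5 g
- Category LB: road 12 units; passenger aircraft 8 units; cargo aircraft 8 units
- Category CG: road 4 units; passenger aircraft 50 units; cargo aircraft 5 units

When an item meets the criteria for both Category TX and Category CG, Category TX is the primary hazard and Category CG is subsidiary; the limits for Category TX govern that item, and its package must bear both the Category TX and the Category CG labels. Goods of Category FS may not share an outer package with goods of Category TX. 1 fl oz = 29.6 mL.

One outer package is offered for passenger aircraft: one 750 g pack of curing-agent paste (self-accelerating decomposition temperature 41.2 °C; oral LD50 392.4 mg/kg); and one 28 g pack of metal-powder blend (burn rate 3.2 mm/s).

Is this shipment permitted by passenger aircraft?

No

With self-accelerating decomposition temperature 41.2 °C (≤ 75 °C), the curing-agent paste falls in Category SR.
The metal-powder blend has burn rate 3.2 mm/s, which is > 2.5 mm/s, so it is Category FS (Flammable Solid).
Category FS quantity: 28 g.
28 g ≤ 50 g (passenger aircraft limit, Category FS) — within limit.
Category SR quantity: 750 g.
Category SR is Forbidden by passenger aircraft.
The segregation rule (Category FS with Category TX) does not apply to Category FS with Category SR.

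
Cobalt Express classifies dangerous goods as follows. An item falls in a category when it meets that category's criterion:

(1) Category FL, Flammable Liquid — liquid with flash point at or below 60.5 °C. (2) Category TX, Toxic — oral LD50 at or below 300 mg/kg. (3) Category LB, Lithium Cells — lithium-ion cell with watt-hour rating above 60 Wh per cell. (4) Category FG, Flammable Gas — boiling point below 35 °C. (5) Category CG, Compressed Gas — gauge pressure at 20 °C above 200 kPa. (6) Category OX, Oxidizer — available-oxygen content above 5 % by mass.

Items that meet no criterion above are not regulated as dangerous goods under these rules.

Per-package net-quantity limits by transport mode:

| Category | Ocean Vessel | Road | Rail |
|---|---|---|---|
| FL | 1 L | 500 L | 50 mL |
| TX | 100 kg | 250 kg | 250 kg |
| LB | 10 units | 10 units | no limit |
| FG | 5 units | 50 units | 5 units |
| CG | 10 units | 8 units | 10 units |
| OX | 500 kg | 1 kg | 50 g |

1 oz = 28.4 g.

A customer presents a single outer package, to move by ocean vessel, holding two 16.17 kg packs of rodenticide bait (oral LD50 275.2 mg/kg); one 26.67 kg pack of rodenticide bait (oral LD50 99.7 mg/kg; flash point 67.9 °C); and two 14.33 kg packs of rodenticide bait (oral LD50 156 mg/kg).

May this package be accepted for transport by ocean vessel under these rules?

With oral LD50 275.2 mg/kg (≤ 300 mg/kg), the rodenticide bait falls in Category TX.
Oral LD50 99.7 mg/kg meets the Category TX criterion (Toxic), so the rodenticide bait is Category TX.
Oral LD50 156 mg/kg meets the Category TX criterion (Toxic), so the rodenticide bait is Category TX.
Total Category TX: (two 16.17 kg packs = 32.34 kg) + 26.67 kg + (two 14.33 kg packs = 28.66 kg) = 87.67 kg.
87.67 kg is within the ocean vessel limit of 100 kg for Category TX.

Yes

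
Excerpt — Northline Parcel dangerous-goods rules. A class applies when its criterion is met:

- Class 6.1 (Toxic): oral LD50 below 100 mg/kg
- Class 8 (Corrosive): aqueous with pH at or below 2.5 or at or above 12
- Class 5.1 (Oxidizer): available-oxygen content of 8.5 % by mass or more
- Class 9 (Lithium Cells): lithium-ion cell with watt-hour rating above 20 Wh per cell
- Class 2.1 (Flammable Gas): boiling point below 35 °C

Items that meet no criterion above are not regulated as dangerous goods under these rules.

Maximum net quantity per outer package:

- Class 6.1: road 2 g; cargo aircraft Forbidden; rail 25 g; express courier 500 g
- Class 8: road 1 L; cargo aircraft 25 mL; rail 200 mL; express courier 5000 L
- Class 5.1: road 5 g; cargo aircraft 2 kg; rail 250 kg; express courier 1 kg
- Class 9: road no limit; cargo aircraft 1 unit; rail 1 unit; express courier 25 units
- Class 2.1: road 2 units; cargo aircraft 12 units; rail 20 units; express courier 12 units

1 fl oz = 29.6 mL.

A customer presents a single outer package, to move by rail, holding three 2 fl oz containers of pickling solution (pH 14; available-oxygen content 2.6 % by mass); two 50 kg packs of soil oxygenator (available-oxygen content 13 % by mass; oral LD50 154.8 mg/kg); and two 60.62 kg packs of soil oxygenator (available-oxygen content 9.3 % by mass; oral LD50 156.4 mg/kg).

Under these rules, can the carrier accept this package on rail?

Yes

The pickling solution has pH 14, which is ≥ 12, so it is Class 8 (Corrosive).
Available-oxygen content 13 % by mass meets the Class 5.1 criterion (Oxidizer), so the soil oxygenator is Class 5.1.
With available-oxygen content 9.3 % by mass (≥ 8.5 % by mass), the soil oxygenator falls in Class 5.1.
Total Class 5.1: (two 50 kg packs = 100 kg) + (two 60.62 kg packs = 121.24 kg) = 221.24 kg.
That is within the Class 5.1 rail limit of 250 kg.
Class 8 quantity: three 2 fl oz containers = 177.6 mL.
177.6 mL is within the rail limit of 200 mL for Class 8.
Every hazard class is within its rail limit and no segregation rule is violated.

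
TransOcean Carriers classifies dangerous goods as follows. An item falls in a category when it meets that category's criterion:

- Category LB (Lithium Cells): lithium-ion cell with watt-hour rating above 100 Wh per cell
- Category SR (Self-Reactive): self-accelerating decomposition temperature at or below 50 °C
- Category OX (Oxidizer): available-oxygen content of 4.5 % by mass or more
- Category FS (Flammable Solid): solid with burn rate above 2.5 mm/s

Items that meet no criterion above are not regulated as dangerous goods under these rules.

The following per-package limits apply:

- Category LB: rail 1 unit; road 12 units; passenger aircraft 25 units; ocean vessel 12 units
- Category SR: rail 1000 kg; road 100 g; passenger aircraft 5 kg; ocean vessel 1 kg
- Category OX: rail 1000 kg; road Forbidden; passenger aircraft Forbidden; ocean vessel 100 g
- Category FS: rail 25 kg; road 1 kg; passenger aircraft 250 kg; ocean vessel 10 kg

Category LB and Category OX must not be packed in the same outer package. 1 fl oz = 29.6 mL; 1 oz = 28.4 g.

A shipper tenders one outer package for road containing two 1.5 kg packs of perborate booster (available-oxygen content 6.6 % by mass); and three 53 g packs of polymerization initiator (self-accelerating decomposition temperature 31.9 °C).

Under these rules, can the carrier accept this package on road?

No

The perborate booster has available-oxygen content 6.6 % by mass, which is ≥ 4.5 % by mass, so it is Category OX (Oxidizer).
The polymerization initiator has self-accelerating decomposition temperature 31.9 °C, which is ≤ 50 °C, so it is Category SR (Self-Reactive).
Category OX quantity: two 1.5 kg packs = 3 kg.
Category OX is Forbidden by road.
Category SR quantity: three 53 g packs = 159 g.
That exceeds the Category SR road limit of 100 g.
The segregation rule (Category LB with Category OX) does not apply to Category OX with Category SR.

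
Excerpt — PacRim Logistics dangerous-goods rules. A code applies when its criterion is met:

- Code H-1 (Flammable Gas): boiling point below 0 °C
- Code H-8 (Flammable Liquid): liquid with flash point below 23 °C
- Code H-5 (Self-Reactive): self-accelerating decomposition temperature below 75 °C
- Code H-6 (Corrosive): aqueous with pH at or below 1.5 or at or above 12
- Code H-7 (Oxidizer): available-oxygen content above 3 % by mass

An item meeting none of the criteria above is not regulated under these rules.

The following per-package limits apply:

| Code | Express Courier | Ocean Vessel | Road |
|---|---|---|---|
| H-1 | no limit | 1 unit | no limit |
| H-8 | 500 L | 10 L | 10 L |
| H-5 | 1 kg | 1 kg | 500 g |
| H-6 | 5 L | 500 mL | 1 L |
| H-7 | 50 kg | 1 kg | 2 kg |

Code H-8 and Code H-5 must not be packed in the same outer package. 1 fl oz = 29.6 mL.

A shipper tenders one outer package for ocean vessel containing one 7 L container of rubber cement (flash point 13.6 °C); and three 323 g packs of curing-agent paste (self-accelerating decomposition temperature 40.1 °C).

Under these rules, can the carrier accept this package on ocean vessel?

No

The rubber cement has flash point 13.6 °C, which is < 23 °C, so it is Code H-8 (Flammable Liquid).
Curing-agent paste: self-accelerating decomposition temperature 40.1 °C < 75 °C → Code H-5 (Self-Reactive).
Code H-8 quantity: 7 L.
7 L ≤ 10 L (ocean vessel limit, Code H-8) — within limit.
Code H-5 quantity: three 323 g packs = 969 g.
That is within the Code H-5 ocean vessel limit of 1 kg.
Code H-8 and Code H-5 may not share an outer package.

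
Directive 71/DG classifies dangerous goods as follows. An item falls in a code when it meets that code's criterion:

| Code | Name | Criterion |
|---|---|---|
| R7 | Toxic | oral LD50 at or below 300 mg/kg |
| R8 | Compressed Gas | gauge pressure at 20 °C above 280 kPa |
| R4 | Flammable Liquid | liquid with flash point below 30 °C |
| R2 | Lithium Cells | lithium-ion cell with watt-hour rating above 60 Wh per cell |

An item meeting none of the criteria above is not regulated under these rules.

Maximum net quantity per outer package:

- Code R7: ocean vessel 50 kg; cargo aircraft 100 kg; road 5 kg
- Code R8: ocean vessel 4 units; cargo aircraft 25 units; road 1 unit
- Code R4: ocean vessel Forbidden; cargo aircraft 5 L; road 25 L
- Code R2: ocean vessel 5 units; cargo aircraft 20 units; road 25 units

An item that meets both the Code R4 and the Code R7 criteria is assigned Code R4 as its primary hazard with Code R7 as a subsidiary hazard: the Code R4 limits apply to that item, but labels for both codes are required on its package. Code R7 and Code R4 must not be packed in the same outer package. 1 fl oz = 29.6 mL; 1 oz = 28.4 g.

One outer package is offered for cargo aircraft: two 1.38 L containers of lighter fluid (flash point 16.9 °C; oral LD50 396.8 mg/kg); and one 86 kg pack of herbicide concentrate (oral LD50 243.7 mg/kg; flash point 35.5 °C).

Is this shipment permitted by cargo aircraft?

No

Flash point 16.9 °C meets the Code R4 criterion (Flammable Liquid), so the lighter fluid is Code R4.
Herbicide concentrate: oral LD50 243.7 mg/kg ≤ 300 mg/kg → Code R7 (Toxic).
Code R7 quantity: 86 kg.
That is within the Code R7 cargo aircraft limit of 100 kg.
Code R4 quantity: two 1.38 L containers = 2.76 L.
2.76 L is within the cargo aircraft limit of 5 L for Code R4.
Code R7 and Code R4 may not share an outer package.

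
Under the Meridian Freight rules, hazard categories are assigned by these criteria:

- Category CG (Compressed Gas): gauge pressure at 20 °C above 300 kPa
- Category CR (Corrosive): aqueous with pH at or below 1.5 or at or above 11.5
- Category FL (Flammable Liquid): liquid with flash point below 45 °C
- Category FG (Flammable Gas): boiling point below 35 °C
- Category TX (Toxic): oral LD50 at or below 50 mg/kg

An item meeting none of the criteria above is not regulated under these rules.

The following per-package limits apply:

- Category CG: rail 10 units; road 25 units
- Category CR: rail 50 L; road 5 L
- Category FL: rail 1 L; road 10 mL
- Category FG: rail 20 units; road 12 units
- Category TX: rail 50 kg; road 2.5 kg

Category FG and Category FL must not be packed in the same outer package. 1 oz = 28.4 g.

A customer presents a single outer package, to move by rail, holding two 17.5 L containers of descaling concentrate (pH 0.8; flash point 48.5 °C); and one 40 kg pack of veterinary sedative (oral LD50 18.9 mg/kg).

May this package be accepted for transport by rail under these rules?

With pH 0.8 (≤ 1.5), the descaling concentrate falls in Category CR.
Veterinary sedative: oral LD50 18.9 mg/kg ≤ 50 mg/kg → Category TX (Toxic).
Category CR quantity: two 17.5 L containers = 35 L.
That is within the Category CR rail limit of 50 L.
Category TX quantity: 40 kg.
40 kg ≤ 50 kg (rail limit, Category TX) — within limit.
The segregation rule (Category FG with Category FL) does not apply to Category CR with Category TX.
Every hazard category is within its rail limit and no segregation rule is violated.

Yes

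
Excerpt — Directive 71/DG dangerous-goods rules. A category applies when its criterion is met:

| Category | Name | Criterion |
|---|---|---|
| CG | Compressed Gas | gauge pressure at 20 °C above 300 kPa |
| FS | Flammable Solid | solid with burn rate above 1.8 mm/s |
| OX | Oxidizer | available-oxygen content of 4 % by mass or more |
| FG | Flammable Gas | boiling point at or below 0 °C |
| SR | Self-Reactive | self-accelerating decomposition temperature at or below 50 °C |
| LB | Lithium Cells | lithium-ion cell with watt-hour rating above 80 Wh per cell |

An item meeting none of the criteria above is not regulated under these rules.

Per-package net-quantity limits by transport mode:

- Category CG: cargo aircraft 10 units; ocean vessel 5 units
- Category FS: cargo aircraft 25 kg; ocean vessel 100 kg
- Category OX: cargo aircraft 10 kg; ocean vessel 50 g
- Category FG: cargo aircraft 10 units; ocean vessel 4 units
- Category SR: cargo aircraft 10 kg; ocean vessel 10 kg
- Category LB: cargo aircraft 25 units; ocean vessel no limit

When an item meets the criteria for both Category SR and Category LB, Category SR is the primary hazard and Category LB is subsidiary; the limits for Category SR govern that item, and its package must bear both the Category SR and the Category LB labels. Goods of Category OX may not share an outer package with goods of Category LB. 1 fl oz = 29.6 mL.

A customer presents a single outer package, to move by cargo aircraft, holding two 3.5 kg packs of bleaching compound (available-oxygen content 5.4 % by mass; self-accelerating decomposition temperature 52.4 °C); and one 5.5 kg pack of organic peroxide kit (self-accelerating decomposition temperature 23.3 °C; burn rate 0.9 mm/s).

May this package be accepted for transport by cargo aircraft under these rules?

With available-oxygen content 5.4 % by mass (≥ 4 % by mass), the bleaching compound falls in Category OX.
Self-accelerating decomposition temperature 23.3 °C meets the Category SR criterion (Self-Reactive), so the organic peroxide kit is Category SR.
Category OX quantity: two 3.5 kg packs = 7 kg.
7 kg ≤ 10 kg (cargo aircraft limit, Category OX) — within limit.
Category SR quantity: 5.5 kg.
5.5 kg is within the cargo aircraft limit of 10 kg for Category SR.
The segregation rule (Category OX with Category LB) does not apply to Category OX with Category SR.
Every hazard category is within its cargo aircraft limit and no segregation rule is violated.

Yes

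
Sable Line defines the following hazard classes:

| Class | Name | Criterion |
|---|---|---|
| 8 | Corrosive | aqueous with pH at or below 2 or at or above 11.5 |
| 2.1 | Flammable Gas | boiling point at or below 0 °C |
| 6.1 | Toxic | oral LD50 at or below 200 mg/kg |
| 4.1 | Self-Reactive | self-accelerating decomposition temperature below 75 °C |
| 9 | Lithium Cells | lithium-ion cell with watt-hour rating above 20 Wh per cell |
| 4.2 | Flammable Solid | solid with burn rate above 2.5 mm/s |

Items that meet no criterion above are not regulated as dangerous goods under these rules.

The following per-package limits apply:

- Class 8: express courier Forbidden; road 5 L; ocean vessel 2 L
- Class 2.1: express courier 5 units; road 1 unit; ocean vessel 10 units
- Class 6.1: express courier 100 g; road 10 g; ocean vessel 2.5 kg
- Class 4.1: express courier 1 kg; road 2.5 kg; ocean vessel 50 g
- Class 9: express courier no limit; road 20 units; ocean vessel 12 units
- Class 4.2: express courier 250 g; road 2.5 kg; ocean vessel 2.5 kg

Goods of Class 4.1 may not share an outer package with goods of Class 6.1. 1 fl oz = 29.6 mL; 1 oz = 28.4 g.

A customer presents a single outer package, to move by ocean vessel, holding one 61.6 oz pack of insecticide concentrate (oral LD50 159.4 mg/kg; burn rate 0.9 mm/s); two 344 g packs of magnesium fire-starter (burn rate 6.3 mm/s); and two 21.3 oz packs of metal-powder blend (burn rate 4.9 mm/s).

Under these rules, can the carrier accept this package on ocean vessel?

With oral LD50 159.4 mg/kg (≤ 200 mg/kg), the insecticide concentrate falls in Class 6.1.
Magnesium fire-starter: burn rate 6.3 mm/s > 2.5 mm/s → Class 4.2 (Flammable Solid).
The metal-powder blend has burn rate 4.9 mm/s, which is > 2.5 mm/s, so it is Class 4.2 (Flammable Solid).
Class 6.1 quantity: one 61.6 oz pack = 1749.44 g.
1749.44 g ≤ 2.5 kg (ocean vessel limit, Class 6.1) — within limit.
Total Class 4.2: (two 344 g packs = 688 g) + (two 21.3 oz packs = 1209.84 g) = 1897.84 g.
That is within the Class 4.2 ocean vessel limit of 2.5 kg.
The segregation rule (Class 4.1 with Class 6.1) does not apply to Class 6.1 with Class 4.2.
Every hazard class is within its ocean vessel limit and no segregation rule is violated.

Yes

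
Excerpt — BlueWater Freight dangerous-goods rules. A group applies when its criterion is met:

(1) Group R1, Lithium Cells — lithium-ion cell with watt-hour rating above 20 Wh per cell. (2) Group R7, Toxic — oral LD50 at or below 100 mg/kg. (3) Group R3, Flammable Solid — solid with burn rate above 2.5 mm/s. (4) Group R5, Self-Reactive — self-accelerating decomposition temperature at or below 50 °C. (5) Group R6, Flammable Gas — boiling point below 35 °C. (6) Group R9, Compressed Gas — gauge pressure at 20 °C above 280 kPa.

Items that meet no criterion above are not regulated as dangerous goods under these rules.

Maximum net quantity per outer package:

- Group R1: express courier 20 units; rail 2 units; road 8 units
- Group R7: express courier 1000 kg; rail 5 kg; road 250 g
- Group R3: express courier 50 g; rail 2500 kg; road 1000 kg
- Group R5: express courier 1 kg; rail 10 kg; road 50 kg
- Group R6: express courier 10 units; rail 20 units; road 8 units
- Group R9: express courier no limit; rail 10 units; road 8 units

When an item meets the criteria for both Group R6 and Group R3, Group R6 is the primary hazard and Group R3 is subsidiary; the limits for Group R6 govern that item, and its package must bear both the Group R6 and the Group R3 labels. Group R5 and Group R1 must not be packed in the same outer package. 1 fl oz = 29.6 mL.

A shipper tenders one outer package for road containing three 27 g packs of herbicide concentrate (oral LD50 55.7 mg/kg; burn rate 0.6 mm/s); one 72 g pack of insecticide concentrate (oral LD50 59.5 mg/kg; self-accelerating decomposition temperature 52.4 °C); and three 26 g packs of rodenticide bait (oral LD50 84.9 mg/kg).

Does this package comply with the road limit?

With oral LD50 55.7 mg/kg (≤ 100 mg/kg), the herbicide concentrate falls in Group R7.
Insecticide concentrate: oral LD50 59.5 mg/kg ≤ 100 mg/kg → Group R7 (Toxic).
With oral LD50 84.9 mg/kg (≤ 100 mg/kg), the rodenticide bait falls in Group R7.
Group R7 net quantity: (three 27 g packs = 81 g) + 72 g + (three 26 g packs = 78 g) = 231 g.
231 g ≤ 250 g (road limit, Group R7) — within limit.

Yes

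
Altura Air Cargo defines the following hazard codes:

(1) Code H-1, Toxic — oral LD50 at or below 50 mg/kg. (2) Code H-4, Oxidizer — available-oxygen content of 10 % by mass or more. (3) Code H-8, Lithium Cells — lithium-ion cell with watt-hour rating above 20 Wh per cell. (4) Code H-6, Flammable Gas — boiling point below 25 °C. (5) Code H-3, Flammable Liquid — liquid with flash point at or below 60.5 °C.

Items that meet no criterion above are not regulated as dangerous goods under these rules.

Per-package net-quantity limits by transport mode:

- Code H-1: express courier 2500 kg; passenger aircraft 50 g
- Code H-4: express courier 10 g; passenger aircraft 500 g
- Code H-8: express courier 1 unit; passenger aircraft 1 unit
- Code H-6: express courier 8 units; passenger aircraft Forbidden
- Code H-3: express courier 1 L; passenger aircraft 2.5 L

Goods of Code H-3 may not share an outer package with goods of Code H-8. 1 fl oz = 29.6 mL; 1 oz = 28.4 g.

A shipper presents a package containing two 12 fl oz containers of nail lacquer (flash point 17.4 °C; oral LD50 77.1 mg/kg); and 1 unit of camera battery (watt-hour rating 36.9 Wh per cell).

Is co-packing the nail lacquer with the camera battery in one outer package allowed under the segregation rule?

No

Flash point 17.4 °C meets the Code H-3 criterion (Flammable Liquid), so the nail lacquer is Code H-3.
Watt-hour rating 36.9 Wh per cell meets the Code H-8 criterion (Lithium Cells), so the camera battery is Code H-8.
Code H-3 and Code H-8 may not share an outer package.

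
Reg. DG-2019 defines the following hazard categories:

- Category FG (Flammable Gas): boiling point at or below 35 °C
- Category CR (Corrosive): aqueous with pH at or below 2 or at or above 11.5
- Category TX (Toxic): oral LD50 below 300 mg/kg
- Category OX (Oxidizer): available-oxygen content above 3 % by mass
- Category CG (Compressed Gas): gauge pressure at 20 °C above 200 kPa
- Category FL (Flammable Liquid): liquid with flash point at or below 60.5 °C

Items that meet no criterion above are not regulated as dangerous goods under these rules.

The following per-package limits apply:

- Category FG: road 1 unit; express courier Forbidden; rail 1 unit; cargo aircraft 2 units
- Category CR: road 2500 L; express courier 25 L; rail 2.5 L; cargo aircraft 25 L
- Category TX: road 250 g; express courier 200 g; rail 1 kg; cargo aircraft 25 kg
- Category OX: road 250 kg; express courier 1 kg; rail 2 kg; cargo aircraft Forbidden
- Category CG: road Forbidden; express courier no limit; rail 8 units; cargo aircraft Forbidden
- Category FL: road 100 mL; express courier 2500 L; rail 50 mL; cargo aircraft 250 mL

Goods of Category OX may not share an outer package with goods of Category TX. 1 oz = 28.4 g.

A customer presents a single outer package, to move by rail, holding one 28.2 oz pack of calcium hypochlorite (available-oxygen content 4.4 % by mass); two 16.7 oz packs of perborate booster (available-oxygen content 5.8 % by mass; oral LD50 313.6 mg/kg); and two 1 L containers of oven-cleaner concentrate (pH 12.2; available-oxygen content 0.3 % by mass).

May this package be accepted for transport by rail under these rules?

Available-oxygen content 4.4 % by mass meets the Category OX criterion (Oxidizer), so the calcium hypochlorite is Category OX.
Available-oxygen content 5.8 % by mass meets the Category OX criterion (Oxidizer), so the perborate booster is Category OX.
Oven-cleaner concentrate: pH 12.2 ≥ 11.5 → Category CR (Corrosive).
Total Category OX: (one 28.2 oz pack = 800.88 g) + (two 16.7 oz packs = 948.56 g) = 1749.44 g.
That is within the Category OX rail limit of 2 kg.
Category CR quantity: two 1 L containers = 2 L.
2 L ≤ 2.5 L (rail limit, Category CR) — within limit.
The segregation rule (Category OX with Category TX) does not apply to Category OX with Category CR.
Every hazard category is within its rail limit and no segregation rule is violated.

Yes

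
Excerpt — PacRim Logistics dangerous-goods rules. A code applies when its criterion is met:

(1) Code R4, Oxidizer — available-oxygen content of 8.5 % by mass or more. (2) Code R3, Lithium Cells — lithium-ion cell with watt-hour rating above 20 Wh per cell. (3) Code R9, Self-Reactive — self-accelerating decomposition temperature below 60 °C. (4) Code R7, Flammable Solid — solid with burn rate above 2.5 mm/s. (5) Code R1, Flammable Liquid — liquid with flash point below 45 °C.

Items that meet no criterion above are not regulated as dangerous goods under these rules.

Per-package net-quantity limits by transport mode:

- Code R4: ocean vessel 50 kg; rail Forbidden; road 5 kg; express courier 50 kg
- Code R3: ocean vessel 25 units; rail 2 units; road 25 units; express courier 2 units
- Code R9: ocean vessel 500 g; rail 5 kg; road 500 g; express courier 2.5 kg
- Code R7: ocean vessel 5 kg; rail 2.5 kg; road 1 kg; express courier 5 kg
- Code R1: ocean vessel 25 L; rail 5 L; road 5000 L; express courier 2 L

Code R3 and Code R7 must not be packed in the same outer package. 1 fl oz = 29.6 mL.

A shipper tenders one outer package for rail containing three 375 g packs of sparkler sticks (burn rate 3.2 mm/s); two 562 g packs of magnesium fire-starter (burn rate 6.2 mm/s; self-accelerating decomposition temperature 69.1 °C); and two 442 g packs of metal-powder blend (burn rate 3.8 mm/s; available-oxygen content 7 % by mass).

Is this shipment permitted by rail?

No

The sparkler sticks have burn rate 3.2 mm/s, which is > 2.5 mm/s, so they are Code R7 (Flammable Solid).
Magnesium fire-starter: burn rate 6.2 mm/s > 2.5 mm/s → Code R7 (Flammable Solid).
Burn rate 3.8 mm/s meets the Code R7 criterion (Flammable Solid), so the metal-powder blend is Code R7.
Code R7 net quantity: (three 375 g packs = 1.125 kg) + (two 562 g packs = 1.124 kg) + (two 442 g packs = 884 g) = 3.133 kg.
3.133 kg exceeds the rail limit of 2.5 kg for Code R7.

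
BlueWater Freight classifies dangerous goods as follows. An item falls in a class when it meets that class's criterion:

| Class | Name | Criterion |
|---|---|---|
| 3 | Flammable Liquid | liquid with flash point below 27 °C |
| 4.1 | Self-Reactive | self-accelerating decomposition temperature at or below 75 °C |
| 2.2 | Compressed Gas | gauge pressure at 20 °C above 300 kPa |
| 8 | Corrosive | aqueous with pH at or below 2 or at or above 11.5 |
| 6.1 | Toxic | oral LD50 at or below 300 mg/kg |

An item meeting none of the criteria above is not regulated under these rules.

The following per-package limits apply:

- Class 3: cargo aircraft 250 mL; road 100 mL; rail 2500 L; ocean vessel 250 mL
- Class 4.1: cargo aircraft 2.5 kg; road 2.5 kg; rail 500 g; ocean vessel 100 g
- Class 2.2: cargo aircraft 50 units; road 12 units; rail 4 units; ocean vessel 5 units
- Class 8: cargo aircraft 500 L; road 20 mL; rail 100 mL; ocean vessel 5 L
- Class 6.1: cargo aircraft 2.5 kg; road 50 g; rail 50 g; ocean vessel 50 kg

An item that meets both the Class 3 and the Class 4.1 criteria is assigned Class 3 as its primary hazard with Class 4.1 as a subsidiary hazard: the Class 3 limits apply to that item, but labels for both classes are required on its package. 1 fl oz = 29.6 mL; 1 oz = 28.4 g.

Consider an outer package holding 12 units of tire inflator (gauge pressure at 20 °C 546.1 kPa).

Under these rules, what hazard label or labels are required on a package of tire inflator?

Class 2.2

Tire inflator: gauge pressure at 20 °C 546.1 kPa > 300 kPa → Class 2.2 (Compressed Gas).
Only the Class 2.2 label is required.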